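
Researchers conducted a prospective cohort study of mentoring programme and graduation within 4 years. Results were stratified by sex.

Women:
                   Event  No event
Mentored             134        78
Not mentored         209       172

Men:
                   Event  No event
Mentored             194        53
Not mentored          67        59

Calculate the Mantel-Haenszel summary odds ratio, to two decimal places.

1.88

OR_MH = Σ(aᵢdᵢ/nᵢ) / Σ(bᵢcᵢ/nᵢ), where nᵢ is the stratum total.
Stratum 1 (Women): n = 593; a·d/n = 134·172/593 = 38.8668; b·c/n = 78·209/593 = 27.4907
Stratum 2 (Men): n = 373; a·d/n = 194·59/373 = 30.6863; b·c/n = 53·67/373 = 9.5201
OR_MH = (38.8668 + 30.6863) / (27.4907 + 9.5201) = 69.5531 / 37.0108 = 1.87926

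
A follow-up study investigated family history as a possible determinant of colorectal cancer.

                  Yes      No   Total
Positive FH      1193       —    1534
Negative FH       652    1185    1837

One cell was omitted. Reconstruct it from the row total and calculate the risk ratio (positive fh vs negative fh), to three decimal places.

2.191

The missing cell is in the exposed row: 1534 − 1193 = 341.
So a = 1193, b = 341, c = 652, d = 1185.
RR = [a/(a+b)] / [c/(c+d)] = (1193/1534) / (652/1837) = 0.77771/0.35493 = 2.19117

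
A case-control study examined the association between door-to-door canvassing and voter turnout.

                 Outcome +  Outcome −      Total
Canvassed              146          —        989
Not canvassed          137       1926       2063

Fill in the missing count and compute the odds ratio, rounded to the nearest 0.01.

The missing cell is in the exposed row: 989 − 146 = 843.
So a = 146, b = 843, c = 137, d = 1926.
OR = (a·d)/(b·c) = (146 × 1926) / (843 × 137) = 281196 / 115491 = 2.43479

2.43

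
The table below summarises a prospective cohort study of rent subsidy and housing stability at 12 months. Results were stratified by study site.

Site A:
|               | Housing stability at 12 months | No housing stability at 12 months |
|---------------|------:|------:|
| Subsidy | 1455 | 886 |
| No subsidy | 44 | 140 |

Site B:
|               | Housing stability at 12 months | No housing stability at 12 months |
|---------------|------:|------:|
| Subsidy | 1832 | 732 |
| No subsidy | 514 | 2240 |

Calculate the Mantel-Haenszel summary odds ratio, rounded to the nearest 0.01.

9.89

OR_MH = Σ(aᵢdᵢ/nᵢ) / Σ(bᵢcᵢ/nᵢ), where nᵢ is the stratum total.
Stratum 1 (Site A): n = 2525; a·d/n = 1455·140/2525 = 80.6733; b·c/n = 886·44/2525 = 15.4392
Stratum 2 (Site B): n = 5318; a·d/n = 1832·2240/5318 = 771.6585; b·c/n = 732·514/5318 = 70.7499
OR_MH = (80.6733 + 771.6585) / (15.4392 + 70.7499) = 852.3318 / 86.1891 = 9.88909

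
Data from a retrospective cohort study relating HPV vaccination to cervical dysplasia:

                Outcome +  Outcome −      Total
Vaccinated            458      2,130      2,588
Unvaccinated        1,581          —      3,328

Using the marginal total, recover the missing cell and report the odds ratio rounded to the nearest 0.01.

The missing cell is in the unexposed row: 3328 − 1581 = 1747.
So a = 458, b = 2130, c = 1581, d = 1747.
OR = (a·d)/(b·c) = (458 × 1747) / (2130 × 1581) = 800126 / 3367530 = 0.23760

0.24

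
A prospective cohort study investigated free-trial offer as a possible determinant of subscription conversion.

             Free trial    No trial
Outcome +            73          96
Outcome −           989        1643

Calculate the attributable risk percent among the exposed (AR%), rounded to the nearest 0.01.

Reading the table with exposure as columns: a = 73 (Free trial, case), b = 989 (Free trial, non-case), c = 96 (No trial, case), d = 1643.
Risk in exposed = 73/1062 = 0.06874; risk in unexposed = 96/1739 = 0.05520.
RR = 0.06874/0.05520 = 1.24516
AR% = (RR − 1)/RR × 100 = (1.24516 − 1)/1.24516 × 100 = 19.6893%

19.69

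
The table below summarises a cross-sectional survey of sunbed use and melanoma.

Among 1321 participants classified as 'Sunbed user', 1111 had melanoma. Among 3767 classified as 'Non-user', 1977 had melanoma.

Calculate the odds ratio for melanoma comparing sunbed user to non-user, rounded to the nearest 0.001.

4.790

From the description: a = 1111, b = 210, c = 1977, d = 1790.
OR = (a·d)/(b·c) = (1111 × 1790) / (210 × 1977) = 1988690 / 415170 = 4.79006
The odds of melanoma are about 4.79 times as high in the sunbed user group.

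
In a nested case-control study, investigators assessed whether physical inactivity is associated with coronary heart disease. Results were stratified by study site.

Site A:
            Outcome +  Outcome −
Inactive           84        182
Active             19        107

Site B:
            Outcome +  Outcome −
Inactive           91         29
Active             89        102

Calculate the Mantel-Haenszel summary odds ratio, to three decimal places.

3.083

OR_MH = Σ(aᵢdᵢ/nᵢ) / Σ(bᵢcᵢ/nᵢ), where nᵢ is the stratum total.
Stratum 1 (Site A): n = 392; a·d/n = 84·107/392 = 22.9286; b·c/n = 182·19/392 = 8.8214
Stratum 2 (Site B): n = 311; a·d/n = 91·102/311 = 29.8457; b·c/n = 29·89/311 = 8.2990
OR_MH = (22.9286 + 29.8457) / (8.8214 + 8.2990) = 52.7742 / 17.1205 = 3.08252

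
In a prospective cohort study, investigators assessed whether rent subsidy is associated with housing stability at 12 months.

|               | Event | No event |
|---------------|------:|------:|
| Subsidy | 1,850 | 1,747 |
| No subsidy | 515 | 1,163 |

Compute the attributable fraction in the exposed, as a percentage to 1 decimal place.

Cells: a = 1850, b = 1747, c = 515, d = 1163.
Risk in exposed = 1850/3597 = 0.51432; risk in unexposed = 515/1678 = 0.30691.
RR = 0.51432/0.30691 = 1.67578
AR% = (RR − 1)/RR × 100 = (1.67578 − 1)/1.67578 × 100 = 40.3262%

40.3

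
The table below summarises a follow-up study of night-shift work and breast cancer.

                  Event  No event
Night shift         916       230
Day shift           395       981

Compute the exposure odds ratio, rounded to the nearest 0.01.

Cells: a = 916, b = 230, c = 395, d = 981.
OR = (a·d)/(b·c) = (916 × 981) / (230 × 395) = 898596 / 90850 = 9.89099
The odds of breast cancer are about 9.89 times as high in the night shift group.

9.89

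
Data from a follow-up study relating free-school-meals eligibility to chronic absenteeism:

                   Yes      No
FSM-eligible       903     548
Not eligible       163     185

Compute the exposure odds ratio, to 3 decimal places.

Cells: a = 903, b = 548, c = 163, d = 185.
OR = (a·d)/(b·c) = (903 × 185) / (548 × 163) = 167055 / 89324 = 1.87021
The odds of chronic absenteeism are about 1.87 times as high in the fsm-eligible group.

1.870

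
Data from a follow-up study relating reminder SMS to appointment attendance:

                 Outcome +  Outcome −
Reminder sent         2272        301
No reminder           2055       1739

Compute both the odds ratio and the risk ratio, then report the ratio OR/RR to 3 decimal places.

3.918

Cells: a = 2272, b = 301, c = 2055, d = 1739.
OR = (2272·1739)/(301·2055) = 3951008/618555 = 6.38748
Risk in exposed = 2272/2573 = 0.88302; risk in unexposed = 2055/3794 = 0.54164; RR = 1.63025
OR/RR = 6.38748 / 1.63025 = 3.91810
The outcome is not rare, so the OR lies further from 1 than the RR.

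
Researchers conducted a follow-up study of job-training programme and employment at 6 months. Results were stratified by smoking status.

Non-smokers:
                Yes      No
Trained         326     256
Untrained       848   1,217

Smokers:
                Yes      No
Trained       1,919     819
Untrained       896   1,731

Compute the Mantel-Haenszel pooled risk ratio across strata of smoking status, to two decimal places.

RR_MH = Σ(aᵢ·n₀ᵢ/nᵢ) / Σ(cᵢ·n₁ᵢ/nᵢ), with n₁ᵢ = aᵢ+bᵢ (exposed), n₀ᵢ = cᵢ+dᵢ (unexposed), nᵢ = n₁ᵢ+n₀ᵢ.
Stratum 1 (Non-smokers): n₁ = 582, n₀ = 2065, n = 2647; a·n₀/n = 326·2065/2647 = 254.3219; c·n₁/n = 848·582/2647 = 186.4511
Stratum 2 (Smokers): n₁ = 2738, n₀ = 2627, n = 5365; a·n₀/n = 1919·2627/5365 = 939.6483; c·n₁/n = 896·2738/5365 = 457.2690
RR_MH = (254.3219 + 939.6483) / (186.4511 + 457.2690) = 1193.9701 / 643.7200 = 1.85480

1.85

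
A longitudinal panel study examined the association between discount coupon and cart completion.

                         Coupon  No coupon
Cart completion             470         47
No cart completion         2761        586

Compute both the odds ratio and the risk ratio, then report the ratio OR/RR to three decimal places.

1.083

Reading the table with exposure as columns: a = 470 (Coupon, case), b = 2761 (Coupon, non-case), c = 47 (No coupon, case), d = 586.
OR = (470·586)/(2761·47) = 275420/129767 = 2.12242
Risk in exposed = 470/3231 = 0.14547; risk in unexposed = 47/633 = 0.07425; RR = 1.95915
OR/RR = 2.12242 / 1.95915 = 1.08334
The outcome is not rare, so the OR lies further from 1 than the RR.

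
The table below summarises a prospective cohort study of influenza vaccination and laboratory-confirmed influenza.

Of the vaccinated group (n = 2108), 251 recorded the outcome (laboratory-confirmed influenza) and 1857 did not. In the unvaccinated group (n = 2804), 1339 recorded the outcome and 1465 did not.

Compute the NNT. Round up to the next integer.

3

Risk in treated group = 251/2108 = 0.11907; risk in control = 1339/2804 = 0.47753.
Absolute risk reduction = 0.47753 − 0.11907 = 0.35846
NNT = 1 / ARR = 1 / 0.35846 = 2.790 → round up → 3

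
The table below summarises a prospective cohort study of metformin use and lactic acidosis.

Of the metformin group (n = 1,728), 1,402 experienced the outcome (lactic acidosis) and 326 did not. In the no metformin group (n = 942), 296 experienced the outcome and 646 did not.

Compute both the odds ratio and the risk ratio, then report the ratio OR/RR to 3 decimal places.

From the description: a = 1402, b = 326, c = 296, d = 646.
OR = (1402·646)/(326·296) = 905692/96496 = 9.38580
Risk in exposed = 1402/1728 = 0.81134; risk in unexposed = 296/942 = 0.31423; RR = 2.58204
OR/RR = 9.38580 / 2.58204 = 3.63503
The outcome is not rare, so the OR lies further from 1 than the RR.

3.635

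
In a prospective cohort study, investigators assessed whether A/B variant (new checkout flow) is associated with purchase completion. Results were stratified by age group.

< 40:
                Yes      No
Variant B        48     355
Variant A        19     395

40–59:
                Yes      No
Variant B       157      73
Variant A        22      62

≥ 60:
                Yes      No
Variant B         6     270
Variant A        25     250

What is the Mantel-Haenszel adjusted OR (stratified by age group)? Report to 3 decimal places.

OR_MH = Σ(aᵢdᵢ/nᵢ) / Σ(bᵢcᵢ/nᵢ), where nᵢ is the stratum total.
Stratum 1 (< 40): n = 817; a·d/n = 48·395/817 = 23.2069; b·c/n = 355·19/817 = 8.2558
Stratum 2 (40–59): n = 314; a·d/n = 157·62/314 = 31.0000; b·c/n = 73·22/314 = 5.1146
Stratum 3 (≥ 60): n = 551; a·d/n = 6·250/551 = 2.7223; b·c/n = 270·25/551 = 12.2505
OR_MH = (23.2069 + 31.0000 + 2.7223) / (8.2558 + 5.1146 + 12.2505) = 56.9292 / 25.6209 = 2.22198

2.222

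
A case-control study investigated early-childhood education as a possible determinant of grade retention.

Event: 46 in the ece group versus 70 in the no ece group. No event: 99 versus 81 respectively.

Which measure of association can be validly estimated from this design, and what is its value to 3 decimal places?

From the description: a = 46, b = 99, c = 70, d = 81.
This is a case-control study: participants were sampled on outcome status, so risks in the source population cannot be estimated directly — relative risk is not valid here. The odds ratio is the appropriate measure.
OR = (a·d)/(b·c) = (46 × 81) / (99 × 70) = 3726 / 6930 = 0.53766

0.538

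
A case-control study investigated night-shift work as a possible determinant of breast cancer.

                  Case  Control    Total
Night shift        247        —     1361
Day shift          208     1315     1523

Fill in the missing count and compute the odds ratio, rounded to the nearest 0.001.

1.402

The missing cell is in the exposed row: 1361 − 247 = 1114.
So a = 247, b = 1114, c = 208, d = 1315.
OR = (a·d)/(b·c) = (247 × 1315) / (1114 × 208) = 324805 / 231712 = 1.40176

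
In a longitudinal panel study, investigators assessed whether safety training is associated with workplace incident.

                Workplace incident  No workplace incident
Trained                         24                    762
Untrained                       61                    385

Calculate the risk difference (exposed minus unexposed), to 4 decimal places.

Cells: a = 24, b = 762, c = 61, d = 385.
Risk in exposed = 24/786 = 0.030534; risk in unexposed = 61/446 = 0.136771.
Risk difference = 0.030534 − 0.136771 = -0.106237

-0.1062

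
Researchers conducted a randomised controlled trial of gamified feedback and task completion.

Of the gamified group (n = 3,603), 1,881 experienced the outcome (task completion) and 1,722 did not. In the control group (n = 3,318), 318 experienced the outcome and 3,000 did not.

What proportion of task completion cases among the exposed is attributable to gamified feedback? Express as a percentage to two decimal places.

81.64

From the description: a = 1881, b = 1722, c = 318, d = 3000.
Risk in exposed = 1881/3603 = 0.52206; risk in unexposed = 318/3318 = 0.09584.
RR = 0.52206/0.09584 = 5.44721
AR% = (RR − 1)/RR × 100 = (5.44721 − 1)/5.44721 × 100 = 81.6420%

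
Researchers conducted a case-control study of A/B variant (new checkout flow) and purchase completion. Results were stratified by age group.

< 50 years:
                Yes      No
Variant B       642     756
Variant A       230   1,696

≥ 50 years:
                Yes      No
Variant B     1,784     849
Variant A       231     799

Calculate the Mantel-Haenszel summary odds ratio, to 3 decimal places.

6.771

OR_MH = Σ(aᵢdᵢ/nᵢ) / Σ(bᵢcᵢ/nᵢ), where nᵢ is the stratum total.
Stratum 1 (< 50 years): n = 3324; a·d/n = 642·1696/3324 = 327.5668; b·c/n = 756·230/3324 = 52.3105
Stratum 2 (≥ 50 years): n = 3663; a·d/n = 1784·799/3663 = 389.1390; b·c/n = 849·231/3663 = 53.5405
OR_MH = (327.5668 + 389.1390) / (52.3105 + 53.5405) = 716.7057 / 105.8510 = 6.77089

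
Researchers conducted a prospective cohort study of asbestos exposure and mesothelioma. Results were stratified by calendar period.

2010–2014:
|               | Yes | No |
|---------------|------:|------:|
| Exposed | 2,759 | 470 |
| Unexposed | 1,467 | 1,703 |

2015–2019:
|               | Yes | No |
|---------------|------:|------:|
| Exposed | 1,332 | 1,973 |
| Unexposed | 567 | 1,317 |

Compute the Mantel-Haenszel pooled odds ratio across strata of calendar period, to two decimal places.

3.32

OR_MH = Σ(aᵢdᵢ/nᵢ) / Σ(bᵢcᵢ/nᵢ), where nᵢ is the stratum total.
Stratum 1 (2010–2014): n = 6399; a·d/n = 2759·1703/6399 = 734.2674; b·c/n = 470·1467/6399 = 107.7496
Stratum 2 (2015–2019): n = 5189; a·d/n = 1332·1317/5189 = 338.0698; b·c/n = 1973·567/5189 = 215.5889
OR_MH = (734.2674 + 338.0698) / (107.7496 + 215.5889) = 1072.3371 / 323.3386 = 3.31645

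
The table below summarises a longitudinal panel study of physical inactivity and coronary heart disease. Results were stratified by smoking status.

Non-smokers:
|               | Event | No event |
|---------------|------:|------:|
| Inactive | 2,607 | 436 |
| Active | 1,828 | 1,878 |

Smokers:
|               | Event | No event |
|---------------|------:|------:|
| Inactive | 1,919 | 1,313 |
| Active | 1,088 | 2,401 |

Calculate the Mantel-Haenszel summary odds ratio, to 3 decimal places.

4.267

OR_MH = Σ(aᵢdᵢ/nᵢ) / Σ(bᵢcᵢ/nᵢ), where nᵢ is the stratum total.
Stratum 1 (Non-smokers): n = 6749; a·d/n = 2607·1878/6749 = 725.4328; b·c/n = 436·1828/6749 = 118.0928
Stratum 2 (Smokers): n = 6721; a·d/n = 1919·2401/6721 = 685.5407; b·c/n = 1313·1088/6721 = 212.5493
OR_MH = (725.4328 + 685.5407) / (118.0928 + 212.5493) = 1410.9735 / 330.6421 = 4.26737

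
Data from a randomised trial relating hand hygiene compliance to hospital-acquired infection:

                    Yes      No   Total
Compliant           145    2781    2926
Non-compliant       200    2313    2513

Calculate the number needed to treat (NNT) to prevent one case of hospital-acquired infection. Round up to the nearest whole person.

34

Risk in treated group = 145/2926 = 0.04956; risk in control = 200/2513 = 0.07959.
Absolute risk reduction = 0.07959 − 0.04956 = 0.03003
NNT = 1 / ARR = 1 / 0.03003 = 33.300 → round up → 34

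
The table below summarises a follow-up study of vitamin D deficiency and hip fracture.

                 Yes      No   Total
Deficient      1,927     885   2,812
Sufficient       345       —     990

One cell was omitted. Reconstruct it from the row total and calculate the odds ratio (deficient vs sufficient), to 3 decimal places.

The missing cell is in the unexposed row: 990 − 345 = 645.
So a = 1927, b = 885, c = 345, d = 645.
OR = (a·d)/(b·c) = (1927 × 645) / (885 × 345) = 1242915 / 305325 = 4.07079

4.071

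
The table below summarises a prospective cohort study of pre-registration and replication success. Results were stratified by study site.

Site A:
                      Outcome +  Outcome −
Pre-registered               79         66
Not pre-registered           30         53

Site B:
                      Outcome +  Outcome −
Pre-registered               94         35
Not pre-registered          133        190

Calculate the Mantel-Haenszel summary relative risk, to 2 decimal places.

RR_MH = Σ(aᵢ·n₀ᵢ/nᵢ) / Σ(cᵢ·n₁ᵢ/nᵢ), with n₁ᵢ = aᵢ+bᵢ (exposed), n₀ᵢ = cᵢ+dᵢ (unexposed), nᵢ = n₁ᵢ+n₀ᵢ.
Stratum 1 (Site A): n₁ = 145, n₀ = 83, n = 228; a·n₀/n = 79·83/228 = 28.7588; c·n₁/n = 30·145/228 = 19.0789
Stratum 2 (Site B): n₁ = 129, n₀ = 323, n = 452; a·n₀/n = 94·323/452 = 67.1726; c·n₁/n = 133·129/452 = 37.9580
RR_MH = (28.7588 + 67.1726) / (19.0789 + 37.9580) = 95.9313 / 57.0369 = 1.68192

1.68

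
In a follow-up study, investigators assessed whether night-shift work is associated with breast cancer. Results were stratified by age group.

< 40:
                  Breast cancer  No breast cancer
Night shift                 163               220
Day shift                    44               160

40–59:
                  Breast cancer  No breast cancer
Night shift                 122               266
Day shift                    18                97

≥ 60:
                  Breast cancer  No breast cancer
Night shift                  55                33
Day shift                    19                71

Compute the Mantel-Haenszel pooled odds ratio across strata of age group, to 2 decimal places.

3.04

OR_MH = Σ(aᵢdᵢ/nᵢ) / Σ(bᵢcᵢ/nᵢ), where nᵢ is the stratum total.
Stratum 1 (< 40): n = 587; a·d/n = 163·160/587 = 44.4293; b·c/n = 220·44/587 = 16.4906
Stratum 2 (40–59): n = 503; a·d/n = 122·97/503 = 23.5268; b·c/n = 266·18/503 = 9.5189
Stratum 3 (≥ 60): n = 178; a·d/n = 55·71/178 = 21.9382; b·c/n = 33·19/178 = 3.5225
OR_MH = (44.4293 + 23.5268 + 21.9382) / (16.4906 + 9.5189 + 3.5225) = 89.8943 / 29.5320 = 3.04397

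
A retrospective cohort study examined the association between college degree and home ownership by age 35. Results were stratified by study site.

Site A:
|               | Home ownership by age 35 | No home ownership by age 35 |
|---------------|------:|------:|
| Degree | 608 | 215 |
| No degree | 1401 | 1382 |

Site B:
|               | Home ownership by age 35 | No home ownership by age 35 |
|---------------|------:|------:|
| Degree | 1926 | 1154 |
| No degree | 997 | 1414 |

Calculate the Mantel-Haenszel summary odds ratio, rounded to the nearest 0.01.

OR_MH = Σ(aᵢdᵢ/nᵢ) / Σ(bᵢcᵢ/nᵢ), where nᵢ is the stratum total.
Stratum 1 (Site A): n = 3606; a·d/n = 608·1382/3606 = 233.0161; b·c/n = 215·1401/3606 = 83.5316
Stratum 2 (Site B): n = 5491; a·d/n = 1926·1414/5491 = 495.9687; b·c/n = 1154·997/5491 = 209.5316
OR_MH = (233.0161 + 495.9687) / (83.5316 + 209.5316) = 728.9848 / 293.0632 = 2.48747

2.49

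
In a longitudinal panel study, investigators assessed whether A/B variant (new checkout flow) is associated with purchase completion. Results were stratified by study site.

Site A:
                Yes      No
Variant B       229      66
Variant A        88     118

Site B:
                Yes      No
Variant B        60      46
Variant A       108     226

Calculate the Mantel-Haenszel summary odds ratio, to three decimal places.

3.704

OR_MH = Σ(aᵢdᵢ/nᵢ) / Σ(bᵢcᵢ/nᵢ), where nᵢ is the stratum total.
Stratum 1 (Site A): n = 501; a·d/n = 229·118/501 = 53.9361; b·c/n = 66·88/501 = 11.5928
Stratum 2 (Site B): n = 440; a·d/n = 60·226/440 = 30.8182; b·c/n = 46·108/440 = 11.2909
OR_MH = (53.9361 + 30.8182) / (11.5928 + 11.2909) = 84.7543 / 22.8837 = 3.70369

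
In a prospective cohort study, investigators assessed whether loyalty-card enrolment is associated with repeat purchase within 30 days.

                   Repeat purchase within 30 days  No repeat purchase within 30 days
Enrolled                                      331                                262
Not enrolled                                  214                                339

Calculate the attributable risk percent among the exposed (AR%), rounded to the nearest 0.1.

30.7

Cells: a = 331, b = 262, c = 214, d = 339.
Risk in exposed = 331/593 = 0.55818; risk in unexposed = 214/553 = 0.38698.
RR = 0.55818/0.38698 = 1.44240
AR% = (RR − 1)/RR × 100 = (1.44240 − 1)/1.44240 × 100 = 30.6709%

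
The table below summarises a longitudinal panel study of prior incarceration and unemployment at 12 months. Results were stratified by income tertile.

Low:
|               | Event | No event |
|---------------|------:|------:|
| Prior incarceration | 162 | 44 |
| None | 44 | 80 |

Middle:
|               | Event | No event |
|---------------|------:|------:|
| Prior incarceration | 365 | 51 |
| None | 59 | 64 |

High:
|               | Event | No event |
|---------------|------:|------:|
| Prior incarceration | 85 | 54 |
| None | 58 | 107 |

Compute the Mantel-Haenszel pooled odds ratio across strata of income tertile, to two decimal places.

OR_MH = Σ(aᵢdᵢ/nᵢ) / Σ(bᵢcᵢ/nᵢ), where nᵢ is the stratum total.
Stratum 1 (Low): n = 330; a·d/n = 162·80/330 = 39.2727; b·c/n = 44·44/330 = 5.8667
Stratum 2 (Middle): n = 539; a·d/n = 365·64/539 = 43.3395; b·c/n = 51·59/539 = 5.5826
Stratum 3 (High): n = 304; a·d/n = 85·107/304 = 29.9178; b·c/n = 54·58/304 = 10.3026
OR_MH = (39.2727 + 43.3395 + 29.9178) / (5.8667 + 5.5826 + 10.3026) = 112.5300 / 21.7519 = 5.17335

5.17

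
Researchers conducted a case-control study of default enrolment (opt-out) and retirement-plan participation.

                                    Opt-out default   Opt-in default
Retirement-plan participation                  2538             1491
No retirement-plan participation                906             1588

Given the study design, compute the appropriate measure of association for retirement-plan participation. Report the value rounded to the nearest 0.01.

2.98

Reading the table with exposure as columns: a = 2538 (Opt-out default, case), b = 906 (Opt-out default, non-case), c = 1491 (Opt-in default, case), d = 1588.
This is a case-control study: participants were sampled on outcome status, so risks in the source population cannot be estimated directly — relative risk is not valid here. The odds ratio is the appropriate measure.
OR = (a·d)/(b·c) = (2538 × 1588) / (906 × 1491) = 4030344 / 1350846 = 2.98357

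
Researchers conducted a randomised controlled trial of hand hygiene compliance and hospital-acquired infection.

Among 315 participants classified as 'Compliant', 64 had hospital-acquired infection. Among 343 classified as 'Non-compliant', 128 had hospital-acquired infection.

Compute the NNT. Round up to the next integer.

6

Risk in treated group = 64/315 = 0.20317; risk in control = 128/343 = 0.37318.
Absolute risk reduction = 0.37318 − 0.20317 = 0.17000
NNT = 1 / ARR = 1 / 0.17000 = 5.882 → round up → 6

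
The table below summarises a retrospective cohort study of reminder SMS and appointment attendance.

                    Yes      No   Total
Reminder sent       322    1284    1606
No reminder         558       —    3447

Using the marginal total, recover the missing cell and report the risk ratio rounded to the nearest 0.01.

The missing cell is in the unexposed row: 3447 − 558 = 2889.
So a = 322, b = 1284, c = 558, d = 2889.
RR = [a/(a+b)] / [c/(c+d)] = (322/1606) / (558/3447) = 0.20050/0.16188 = 1.23856

1.24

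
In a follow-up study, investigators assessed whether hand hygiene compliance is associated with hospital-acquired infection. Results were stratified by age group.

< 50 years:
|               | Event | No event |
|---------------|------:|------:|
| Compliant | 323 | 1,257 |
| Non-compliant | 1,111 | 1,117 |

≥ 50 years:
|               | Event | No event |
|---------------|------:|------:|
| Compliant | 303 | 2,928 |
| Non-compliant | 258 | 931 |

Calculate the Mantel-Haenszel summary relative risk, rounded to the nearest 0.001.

0.416

RR_MH = Σ(aᵢ·n₀ᵢ/nᵢ) / Σ(cᵢ·n₁ᵢ/nᵢ), with n₁ᵢ = aᵢ+bᵢ (exposed), n₀ᵢ = cᵢ+dᵢ (unexposed), nᵢ = n₁ᵢ+n₀ᵢ.
Stratum 1 (< 50 years): n₁ = 1580, n₀ = 2228, n = 3808; a·n₀/n = 323·2228/3808 = 188.9821; c·n₁/n = 1111·1580/3808 = 460.9716
Stratum 2 (≥ 50 years): n₁ = 3231, n₀ = 1189, n = 4420; a·n₀/n = 303·1189/4420 = 81.5084; c·n₁/n = 258·3231/4420 = 188.5968
RR_MH = (188.9821 + 81.5084) / (460.9716 + 188.5968) = 270.4905 / 649.5685 = 0.41642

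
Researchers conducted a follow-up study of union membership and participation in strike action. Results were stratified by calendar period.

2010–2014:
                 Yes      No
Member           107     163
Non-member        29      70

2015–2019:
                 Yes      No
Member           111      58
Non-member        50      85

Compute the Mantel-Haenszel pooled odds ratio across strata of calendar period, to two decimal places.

OR_MH = Σ(aᵢdᵢ/nᵢ) / Σ(bᵢcᵢ/nᵢ), where nᵢ is the stratum total.
Stratum 1 (2010–2014): n = 369; a·d/n = 107·70/369 = 20.2981; b·c/n = 163·29/369 = 12.8103
Stratum 2 (2015–2019): n = 304; a·d/n = 111·85/304 = 31.0362; b·c/n = 58·50/304 = 9.5395
OR_MH = (20.2981 + 31.0362) / (12.8103 + 9.5395) = 51.3343 / 22.3498 = 2.29686

2.30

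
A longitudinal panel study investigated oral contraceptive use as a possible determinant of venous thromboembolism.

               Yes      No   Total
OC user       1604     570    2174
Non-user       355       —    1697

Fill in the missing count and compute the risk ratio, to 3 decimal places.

The missing cell is in the unexposed row: 1697 − 355 = 1342.
So a = 1604, b = 570, c = 355, d = 1342.
RR = [a/(a+b)] / [c/(c+d)] = (1604/2174) / (355/1697) = 0.73781/0.20919 = 3.52694

3.527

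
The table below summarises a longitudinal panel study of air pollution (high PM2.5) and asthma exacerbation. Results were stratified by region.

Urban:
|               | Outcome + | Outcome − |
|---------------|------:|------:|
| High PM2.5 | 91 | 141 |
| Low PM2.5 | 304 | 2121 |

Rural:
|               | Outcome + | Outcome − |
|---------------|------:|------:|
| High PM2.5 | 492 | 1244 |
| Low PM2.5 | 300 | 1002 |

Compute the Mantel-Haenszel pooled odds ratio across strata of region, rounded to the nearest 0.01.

1.69

OR_MH = Σ(aᵢdᵢ/nᵢ) / Σ(bᵢcᵢ/nᵢ), where nᵢ is the stratum total.
Stratum 1 (Urban): n = 2657; a·d/n = 91·2121/2657 = 72.6425; b·c/n = 141·304/2657 = 16.1325
Stratum 2 (Rural): n = 3038; a·d/n = 492·1002/3038 = 162.2725; b·c/n = 1244·300/3038 = 122.8440
OR_MH = (72.6425 + 162.2725) / (16.1325 + 122.8440) = 234.9150 / 138.9765 = 1.69032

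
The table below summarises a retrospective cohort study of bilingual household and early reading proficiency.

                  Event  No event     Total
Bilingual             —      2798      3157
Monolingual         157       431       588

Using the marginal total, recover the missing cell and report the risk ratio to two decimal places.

The missing cell is in the exposed row: 3157 − 2798 = 359.
So a = 359, b = 2798, c = 157, d = 431.
RR = [a/(a+b)] / [c/(c+d)] = (359/3157) / (157/588) = 0.11372/0.26701 = 0.42589

0.43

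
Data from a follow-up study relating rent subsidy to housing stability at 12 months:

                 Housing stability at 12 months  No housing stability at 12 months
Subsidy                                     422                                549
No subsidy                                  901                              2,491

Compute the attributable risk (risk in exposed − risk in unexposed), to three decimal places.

Cells: a = 422, b = 549, c = 901, d = 2491.
Risk in exposed = 422/971 = 0.434604; risk in unexposed = 901/3392 = 0.265625.
Risk difference = 0.434604 − 0.265625 = 0.168979

0.169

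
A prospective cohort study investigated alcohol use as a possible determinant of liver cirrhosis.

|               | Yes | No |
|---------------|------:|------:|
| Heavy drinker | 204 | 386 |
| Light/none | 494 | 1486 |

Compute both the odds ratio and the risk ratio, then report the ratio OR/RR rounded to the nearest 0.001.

1.147

Cells: a = 204, b = 386, c = 494, d = 1486.
OR = (204·1486)/(386·494) = 303144/190684 = 1.58977
Risk in exposed = 204/590 = 0.34576; risk in unexposed = 494/1980 = 0.24949; RR = 1.38585
OR/RR = 1.58977 / 1.38585 = 1.14715
The outcome is not rare, so the OR lies further from 1 than the RR.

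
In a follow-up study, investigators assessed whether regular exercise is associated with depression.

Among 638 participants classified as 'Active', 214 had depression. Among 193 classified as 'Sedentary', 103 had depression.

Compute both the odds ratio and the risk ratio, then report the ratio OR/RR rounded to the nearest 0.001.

0.702

From the description: a = 214, b = 424, c = 103, d = 90.
OR = (214·90)/(424·103) = 19260/43672 = 0.44101
Risk in exposed = 214/638 = 0.33542; risk in unexposed = 103/193 = 0.53368; RR = 0.62851
OR/RR = 0.44101 / 0.62851 = 0.70168
The outcome is not rare, so the OR lies further from 1 than the RR.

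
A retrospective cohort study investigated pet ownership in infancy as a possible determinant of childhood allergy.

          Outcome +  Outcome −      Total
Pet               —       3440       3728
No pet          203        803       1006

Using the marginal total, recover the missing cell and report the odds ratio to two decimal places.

0.33

The missing cell is in the exposed row: 3728 − 3440 = 288.
So a = 288, b = 3440, c = 203, d = 803.
OR = (a·d)/(b·c) = (288 × 803) / (3440 × 203) = 231264 / 698320 = 0.33117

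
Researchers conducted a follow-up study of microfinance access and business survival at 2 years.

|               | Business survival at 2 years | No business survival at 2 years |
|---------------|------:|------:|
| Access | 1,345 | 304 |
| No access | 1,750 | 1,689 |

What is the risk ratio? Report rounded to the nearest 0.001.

1.603

Cells: a = 1345, b = 304, c = 1750, d = 1689.
Risk in exposed = 1345/1649 = 0.81565; risk in unexposed = 1750/3439 = 0.50887.
RR = 0.81565 / 0.50887 = 1.60286
The risk among the exposed is 1.60 times that among the unexposed.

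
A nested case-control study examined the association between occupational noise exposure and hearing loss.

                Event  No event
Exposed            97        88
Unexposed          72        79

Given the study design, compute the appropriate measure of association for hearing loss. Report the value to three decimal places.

1.209

Cells: a = 97, b = 88, c = 72, d = 79.
This is a nested case-control study: participants were sampled on outcome status, so risks in the source population cannot be estimated directly — relative risk is not valid here. The odds ratio is the appropriate measure.
OR = (a·d)/(b·c) = (97 × 79) / (88 × 72) = 7663 / 6336 = 1.20944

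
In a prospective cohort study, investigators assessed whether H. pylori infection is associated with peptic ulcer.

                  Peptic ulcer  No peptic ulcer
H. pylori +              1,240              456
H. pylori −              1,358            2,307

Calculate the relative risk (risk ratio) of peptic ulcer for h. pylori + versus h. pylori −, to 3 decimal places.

Cells: a = 1240, b = 456, c = 1358, d = 2307.
Risk in exposed = 1240/1696 = 0.73113; risk in unexposed = 1358/3665 = 0.37053.
RR = 0.73113 / 0.37053 = 1.97320
The risk among the exposed is 1.97 times that among the unexposed.

1.973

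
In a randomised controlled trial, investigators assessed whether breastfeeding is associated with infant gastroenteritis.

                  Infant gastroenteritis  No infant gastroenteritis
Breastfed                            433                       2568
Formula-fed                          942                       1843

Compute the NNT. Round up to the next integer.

Risk in treated group = 433/3001 = 0.14429; risk in control = 942/2785 = 0.33824.
Absolute risk reduction = 0.33824 − 0.14429 = 0.19396
NNT = 1 / ARR = 1 / 0.19396 = 5.156 → round up → 6

6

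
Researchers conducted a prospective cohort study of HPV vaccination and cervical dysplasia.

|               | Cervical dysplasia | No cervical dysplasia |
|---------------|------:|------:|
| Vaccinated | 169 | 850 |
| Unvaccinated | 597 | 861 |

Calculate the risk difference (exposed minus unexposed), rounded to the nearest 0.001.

-0.244

Cells: a = 169, b = 850, c = 597, d = 861.
Risk in exposed = 169/1019 = 0.165849; risk in unexposed = 597/1458 = 0.409465.
Risk difference = 0.165849 − 0.409465 = -0.243616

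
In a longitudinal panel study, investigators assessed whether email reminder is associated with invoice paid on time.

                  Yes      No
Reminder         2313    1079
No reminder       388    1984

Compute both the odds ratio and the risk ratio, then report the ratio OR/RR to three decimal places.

Cells: a = 2313, b = 1079, c = 388, d = 1984.
OR = (2313·1984)/(1079·388) = 4588992/418652 = 10.96135
Risk in exposed = 2313/3392 = 0.68190; risk in unexposed = 388/2372 = 0.16358; RR = 4.16872
OR/RR = 10.96135 / 4.16872 = 2.62943
The outcome is not rare, so the OR lies further from 1 than the RR.

2.629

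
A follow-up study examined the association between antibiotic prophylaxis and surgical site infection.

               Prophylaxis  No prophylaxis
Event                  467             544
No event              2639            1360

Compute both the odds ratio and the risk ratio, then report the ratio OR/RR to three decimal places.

0.841

Reading the table with exposure as columns: a = 467 (Prophylaxis, case), b = 2639 (Prophylaxis, non-case), c = 544 (No prophylaxis, case), d = 1360.
OR = (467·1360)/(2639·544) = 635120/1435616 = 0.44240
Risk in exposed = 467/3106 = 0.15035; risk in unexposed = 544/1904 = 0.28571; RR = 0.52624
OR/RR = 0.44240 / 0.52624 = 0.84069
The outcome is not rare, so the OR lies further from 1 than the RR.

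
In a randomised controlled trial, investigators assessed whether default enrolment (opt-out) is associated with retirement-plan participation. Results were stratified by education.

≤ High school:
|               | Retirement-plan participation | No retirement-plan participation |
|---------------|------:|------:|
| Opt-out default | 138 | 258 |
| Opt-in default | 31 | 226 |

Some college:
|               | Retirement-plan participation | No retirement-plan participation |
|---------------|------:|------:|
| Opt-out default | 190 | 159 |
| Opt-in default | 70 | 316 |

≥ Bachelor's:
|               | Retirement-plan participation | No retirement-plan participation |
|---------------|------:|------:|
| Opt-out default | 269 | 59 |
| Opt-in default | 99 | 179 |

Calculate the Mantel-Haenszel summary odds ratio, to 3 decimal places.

5.642

OR_MH = Σ(aᵢdᵢ/nᵢ) / Σ(bᵢcᵢ/nᵢ), where nᵢ is the stratum total.
Stratum 1 (≤ High school): n = 653; a·d/n = 138·226/653 = 47.7611; b·c/n = 258·31/653 = 12.2481
Stratum 2 (Some college): n = 735; a·d/n = 190·316/735 = 81.6871; b·c/n = 159·70/735 = 15.1429
Stratum 3 (≥ Bachelor's): n = 606; a·d/n = 269·179/606 = 79.4571; b·c/n = 59·99/606 = 9.6386
OR_MH = (47.7611 + 81.6871 + 79.4571) / (12.2481 + 15.1429 + 9.6386) = 208.9053 / 37.0296 = 5.64158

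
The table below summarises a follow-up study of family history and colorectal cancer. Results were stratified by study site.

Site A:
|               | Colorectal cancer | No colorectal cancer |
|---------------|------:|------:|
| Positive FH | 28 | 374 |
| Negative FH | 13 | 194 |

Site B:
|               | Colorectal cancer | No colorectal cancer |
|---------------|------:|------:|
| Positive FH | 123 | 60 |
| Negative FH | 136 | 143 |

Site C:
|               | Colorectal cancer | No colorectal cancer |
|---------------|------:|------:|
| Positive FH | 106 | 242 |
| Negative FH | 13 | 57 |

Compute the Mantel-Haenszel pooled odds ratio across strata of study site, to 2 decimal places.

1.85

OR_MH = Σ(aᵢdᵢ/nᵢ) / Σ(bᵢcᵢ/nᵢ), where nᵢ is the stratum total.
Stratum 1 (Site A): n = 609; a·d/n = 28·194/609 = 8.9195; b·c/n = 374·13/609 = 7.9836
Stratum 2 (Site B): n = 462; a·d/n = 123·143/462 = 38.0714; b·c/n = 60·136/462 = 17.6623
Stratum 3 (Site C): n = 418; a·d/n = 106·57/418 = 14.4545; b·c/n = 242·13/418 = 7.5263
OR_MH = (8.9195 + 38.0714 + 14.4545) / (7.9836 + 17.6623 + 7.5263) = 61.4455 / 33.1722 = 1.85232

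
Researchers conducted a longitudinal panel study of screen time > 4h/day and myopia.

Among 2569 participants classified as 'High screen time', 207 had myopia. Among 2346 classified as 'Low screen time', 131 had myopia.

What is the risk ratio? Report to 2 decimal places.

From the description: a = 207, b = 2362, c = 131, d = 2215.
Risk in exposed = 207/2569 = 0.08058; risk in unexposed = 131/2346 = 0.05584.
RR = 0.08058 / 0.05584 = 1.44299
The risk among the exposed is 1.44 times that among the unexposed.

1.44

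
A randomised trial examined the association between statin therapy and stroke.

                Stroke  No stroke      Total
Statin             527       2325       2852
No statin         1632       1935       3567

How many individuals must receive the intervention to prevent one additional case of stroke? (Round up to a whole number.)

Risk in treated group = 527/2852 = 0.18478; risk in control = 1632/3567 = 0.45753.
Absolute risk reduction = 0.45753 − 0.18478 = 0.27274
NNT = 1 / ARR = 1 / 0.27274 = 3.666 → round up → 4

4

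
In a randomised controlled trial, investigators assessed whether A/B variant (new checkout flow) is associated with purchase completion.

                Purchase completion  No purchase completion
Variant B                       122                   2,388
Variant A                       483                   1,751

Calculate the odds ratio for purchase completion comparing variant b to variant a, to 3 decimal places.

Cells: a = 122, b = 2388, c = 483, d = 1751.
OR = (a·d)/(b·c) = (122 × 1751) / (2388 × 483) = 213622 / 1153404 = 0.18521
Exposure is associated with lower odds of purchase completion (OR = 0.19 < 1).

0.185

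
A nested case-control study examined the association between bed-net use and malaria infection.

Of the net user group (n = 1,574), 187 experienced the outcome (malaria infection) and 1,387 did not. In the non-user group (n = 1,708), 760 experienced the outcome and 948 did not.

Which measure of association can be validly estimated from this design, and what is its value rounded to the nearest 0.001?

0.168

From the description: a = 187, b = 1387, c = 760, d = 948.
This is a nested case-control study: participants were sampled on outcome status, so risks in the source population cannot be estimated directly — relative risk is not valid here. The odds ratio is the appropriate measure.
OR = (a·d)/(b·c) = (187 × 948) / (1387 × 760) = 177276 / 1054120 = 0.16817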